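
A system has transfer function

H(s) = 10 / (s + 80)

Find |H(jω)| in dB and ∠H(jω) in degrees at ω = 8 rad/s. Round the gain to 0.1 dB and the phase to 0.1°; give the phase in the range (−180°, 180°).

Substitute s = j8:
Numerator: 10 = 10 + j0
Denominator: (j8) + 80 = 80 + j8
|N| = √(10² + 0²) ≈ 10, ∠N ≈ 0.00°
|D| = √(80² + 8²) ≈ 80.399, ∠D ≈ 5.71°
|H| = 10 / 80.399 ≈ 0.12438
Gain = 20 log₁₀(0.12438) ≈ -18.10 dB
∠H = 0.00° − 5.71° = -5.71°

-18.1 dB, -5.7°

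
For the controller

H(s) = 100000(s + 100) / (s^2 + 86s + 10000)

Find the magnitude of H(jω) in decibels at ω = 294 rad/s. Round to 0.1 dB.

51.7 dB

At s = jω = j294:
zero (s+100): 100 + j294 → |·| = √(100²+294²) = √96436 ≈ 310.54, ∠ = arctan(294/100) ≈ 71.21°
quadratic: (j294)² + 86·j294 + 10000 = -76436 + j25284 → |·| ≈ 80509, ∠ ≈ 161.70°
|H| = 100000 · 310.54 / 80509 ≈ 385.72
Gain = 20 log₁₀(385.72) ≈ 51.73 dB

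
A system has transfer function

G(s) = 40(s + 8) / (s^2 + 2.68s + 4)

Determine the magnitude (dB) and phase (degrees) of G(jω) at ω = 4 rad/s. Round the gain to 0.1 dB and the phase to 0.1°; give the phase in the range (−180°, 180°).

26.9 dB, -111.7°

At s = jω = j4:
zero (s+8): 8 + j4 → |·| = √(8²+4²) = √80 ≈ 8.9443, ∠ = arctan(4/8) ≈ 26.57°
quadratic: (j4)² + 2.68·j4 + 4 = -12 + j10.72 → |·| ≈ 16.091, ∠ ≈ 138.22°
|G| = 40 · 8.9443 / 16.091 ≈ 22.234
Gain = 20 log₁₀(22.234) ≈ 26.94 dB
∠G = 26.57° − 138.22° = -111.65°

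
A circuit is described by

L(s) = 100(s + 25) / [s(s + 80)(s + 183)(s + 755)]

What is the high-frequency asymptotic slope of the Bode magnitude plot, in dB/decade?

-60 dB/decade

Each pole contributes −20 dB/decade at high frequency; each zero contributes +20 dB/decade.
Net: 1 zero(s) − 4 pole(s) → -60 dB/decade.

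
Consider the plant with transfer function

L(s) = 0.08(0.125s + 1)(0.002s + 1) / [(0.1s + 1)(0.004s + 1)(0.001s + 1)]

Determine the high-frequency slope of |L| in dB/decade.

-20 dB/decade

Each pole contributes −20 dB/decade at high frequency; each zero contributes +20 dB/decade.
Net: 2 zero(s) − 3 pole(s) → -20 dB/decade.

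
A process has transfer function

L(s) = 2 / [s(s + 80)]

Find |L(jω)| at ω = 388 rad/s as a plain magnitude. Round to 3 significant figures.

At s = jω = j388:
pole (s+80): 80 + j388 → |·| = √(80²+388²) = √156944 ≈ 396.16, ∠ = arctan(388/80) ≈ 78.35°
pole at origin: |s| = 388, ∠ = 90.00° (in denominator)
|L| = 2 / 1.5371e+05 ≈ 1.3012e-05

1.30e-05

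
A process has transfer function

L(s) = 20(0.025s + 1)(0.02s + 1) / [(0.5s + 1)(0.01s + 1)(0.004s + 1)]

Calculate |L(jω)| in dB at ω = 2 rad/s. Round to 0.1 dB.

At ω = 2 rad/s:
zero (1 + j2·0.025) = 1 + j0.05 → |·| ≈ 1.0012, ∠ ≈ 2.86°
zero (1 + j2·0.02) = 1 + j0.04 → |·| ≈ 1.0008, ∠ ≈ 2.29°
pole (1 + j2·0.5) = 1 + j1 → |·| ≈ 1.4142, ∠ ≈ 45.00°
pole (1 + j2·0.01) = 1 + j0.02 → |·| ≈ 1.0002, ∠ ≈ 1.15°
pole (1 + j2·0.004) = 1 + j0.008 → |·| ≈ 1, ∠ ≈ 0.46°
|L| = 20 · 1.0012 · 1.0008 / (1.4142 · 1.0002 · 1) ≈ 14.168
Gain = 20 log₁₀(14.168) ≈ 23.03 dB

23.0 dB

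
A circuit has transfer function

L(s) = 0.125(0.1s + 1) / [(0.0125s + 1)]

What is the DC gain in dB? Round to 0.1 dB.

-18.1 dB

L(0) = 0.125 · 1 / 1 = 0.125
20 log₁₀(0.125) ≈ -18.06 dB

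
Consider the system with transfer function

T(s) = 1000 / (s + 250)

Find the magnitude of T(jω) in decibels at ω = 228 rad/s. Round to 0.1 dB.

9.4 dB

At s = jω = j228:
pole (s+250): 250 + j228 → |·| = √(250²+228²) = √114484 ≈ 338.35, ∠ = arctan(228/250) ≈ 42.36°
|T| = 1000 / 338.35 ≈ 2.9555
Gain = 20 log₁₀(2.9555) ≈ 9.41 dB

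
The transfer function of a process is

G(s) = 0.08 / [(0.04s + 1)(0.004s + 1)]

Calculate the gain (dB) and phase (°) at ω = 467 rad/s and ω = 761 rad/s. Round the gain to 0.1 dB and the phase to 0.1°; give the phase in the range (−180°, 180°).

At ω = 467 rad/s:
pole (1 + j467·0.04) = 1 + j18.68 → |·| ≈ 18.707, ∠ ≈ 86.94°
pole (1 + j467·0.004) = 1 + j1.868 → |·| ≈ 2.1188, ∠ ≈ 61.84°
|G| = 0.08 · 1 / (18.707 · 2.1188) ≈ 0.0020183
Gain = 20 log₁₀(0.0020183) ≈ -53.90 dB
∠G = (0°) − (86.94° + 61.84°) = -148.78°

At ω = 761 rad/s:
pole (1 + j761·0.04) = 1 + j30.44 → |·| ≈ 30.456, ∠ ≈ 88.12°
pole (1 + j761·0.004) = 1 + j3.044 → |·| ≈ 3.204, ∠ ≈ 71.81°
|G| = 0.08 · 1 / (30.456 · 3.204) ≈ 0.00081983
Gain = 20 log₁₀(0.00081983) ≈ -61.73 dB
∠G = (0°) − (88.12° + 71.81°) = -159.93°

ω = 467: -53.9 dB, -148.8°; ω = 761: -61.7 dB, -159.9°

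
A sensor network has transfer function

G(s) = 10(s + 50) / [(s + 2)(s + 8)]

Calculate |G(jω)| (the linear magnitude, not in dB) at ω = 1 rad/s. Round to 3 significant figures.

At s = jω = j1:
zero (s+50): 50 + j1 → |·| = √(50²+1²) = √2501 ≈ 50.01, ∠ = arctan(1/50) ≈ 1.15°
pole (s+2): 2 + j1 → |·| = √(2²+1²) = √5 ≈ 2.2361, ∠ = arctan(1/2) ≈ 26.57°
pole (s+8): 8 + j1 → |·| = √(8²+1²) = √65 ≈ 8.0623, ∠ = arctan(1/8) ≈ 7.13°
|G| = 10 · 50.01 / 18.028 ≈ 27.74

27.7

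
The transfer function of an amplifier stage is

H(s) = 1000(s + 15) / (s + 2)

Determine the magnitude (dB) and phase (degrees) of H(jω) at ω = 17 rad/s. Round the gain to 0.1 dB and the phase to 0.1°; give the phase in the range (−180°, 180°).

At s = jω = j17:
zero (s+15): 15 + j17 → |·| = √(15²+17²) = √514 ≈ 22.672, ∠ = arctan(17/15) ≈ 48.58°
pole (s+2): 2 + j17 → |·| = √(2²+17²) = √293 ≈ 17.117, ∠ = arctan(17/2) ≈ 83.29°
|H| = 1000 · 22.672 / 17.117 ≈ 1324.5
Gain = 20 log₁₀(1324.5) ≈ 62.44 dB
∠H = 48.58° − 83.29° = -34.71°

62.4 dB, -34.7°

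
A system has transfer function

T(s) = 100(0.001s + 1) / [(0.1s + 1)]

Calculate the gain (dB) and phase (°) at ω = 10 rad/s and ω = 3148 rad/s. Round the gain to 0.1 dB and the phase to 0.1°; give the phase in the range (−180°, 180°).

At ω = 10 rad/s:
zero (1 + j10·0.001) = 1 + j0.01 → |·| ≈ 1, ∠ ≈ 0.57°
pole (1 + j10·0.1) = 1 + j1 → |·| ≈ 1.4142, ∠ ≈ 45.00°
|T| = 100 · 1 / (1.4142) ≈ 70.711
Gain = 20 log₁₀(70.711) ≈ 36.99 dB
∠T = (0.57°) − (45.00°) = -44.43°

At ω = 3148 rad/s:
zero (1 + j3148·0.001) = 1 + j3.148 → |·| ≈ 3.303, ∠ ≈ 72.38°
pole (1 + j3148·0.1) = 1 + j314.8 → |·| ≈ 314.8, ∠ ≈ 89.82°
|T| = 100 · 3.303 / (314.8) ≈ 1.0492
Gain = 20 log₁₀(1.0492) ≈ 0.42 dB
∠T = (72.38°) − (89.82°) = -17.44°

ω = 10: 37.0 dB, -44.4°; ω = 3148: 0.4 dB, -17.4°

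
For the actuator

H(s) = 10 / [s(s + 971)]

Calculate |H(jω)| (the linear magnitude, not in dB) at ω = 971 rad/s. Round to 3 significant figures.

At s = jω = j971:
pole (s+971): 971 + j971 → |·| = √(971²+971²) = √1885682 ≈ 1373.2, ∠ = arctan(971/971) ≈ 45.00°
pole at origin: |s| = 971, ∠ = 90.00° (in denominator)
|H| = 10 / 1.3334e+06 ≈ 7.4996e-06

7.50e-06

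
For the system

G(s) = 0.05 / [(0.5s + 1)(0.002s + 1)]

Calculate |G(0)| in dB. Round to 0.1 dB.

-26.0 dB

G(0) = 0.05 · 1 / 1 = 0.05
20 log₁₀(0.05) ≈ -26.02 dB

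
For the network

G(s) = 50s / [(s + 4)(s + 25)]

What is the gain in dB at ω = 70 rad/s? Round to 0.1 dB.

-3.5 dB

At s = jω = j70:
zero at origin: s = j70 → |·| = 70, ∠ = 90.00°
pole (s+4): 4 + j70 → |·| = √(4²+70²) = √4916 ≈ 70.114, ∠ = arctan(70/4) ≈ 86.73°
pole (s+25): 25 + j70 → |·| = √(25²+70²) = √5525 ≈ 74.33, ∠ = arctan(70/25) ≈ 70.35°
|G| = 50 · 70 / 5211.6 ≈ 0.67158
Gain = 20 log₁₀(0.67158) ≈ -3.46 dB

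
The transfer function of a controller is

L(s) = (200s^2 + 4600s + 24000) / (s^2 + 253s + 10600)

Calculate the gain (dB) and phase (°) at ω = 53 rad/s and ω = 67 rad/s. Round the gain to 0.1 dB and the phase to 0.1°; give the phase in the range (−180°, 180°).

Substitute s = j53:
Numerator: 200(j53)^2 + 4600(j53) + 24000 = -537800 + j243800
Denominator: (j53)^2 + 253(j53) + 10600 = 7791 + j13409
|N| = √(537800² + 243800²) ≈ 5.9048e+05, ∠N ≈ 155.61°
|D| = √(7791² + 13409²) ≈ 15508, ∠D ≈ 59.84°
|L| = 5.9048e+05 / 15508 ≈ 38.076
Gain = 20 log₁₀(38.076) ≈ 31.61 dB
∠L = 155.61° − 59.84° = 95.77°

Substitute s = j67:
Numerator: 200(j67)^2 + 4600(j67) + 24000 = -873800 + j308200
Denominator: (j67)^2 + 253(j67) + 10600 = 6111 + j16951
|N| = √(873800² + 308200²) ≈ 9.2656e+05, ∠N ≈ 160.57°
|D| = √(6111² + 16951²) ≈ 18019, ∠D ≈ 70.18°
|L| = 9.2656e+05 / 18019 ≈ 51.421
Gain = 20 log₁₀(51.421) ≈ 34.22 dB
∠L = 160.57° − 70.18° = 90.39°

ω = 53: 31.6 dB, 95.8°; ω = 67: 34.2 dB, 90.4°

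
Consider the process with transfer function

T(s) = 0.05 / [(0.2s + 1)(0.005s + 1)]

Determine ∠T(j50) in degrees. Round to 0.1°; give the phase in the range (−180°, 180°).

At ω = 50 rad/s:
pole (1 + j50·0.2) = 1 + j10 → |·| ≈ 10.05, ∠ ≈ 84.29°
pole (1 + j50·0.005) = 1 + j0.25 → |·| ≈ 1.0308, ∠ ≈ 14.04°
∠T = (0°) − (84.29° + 14.04°) = -98.33°

-98.3°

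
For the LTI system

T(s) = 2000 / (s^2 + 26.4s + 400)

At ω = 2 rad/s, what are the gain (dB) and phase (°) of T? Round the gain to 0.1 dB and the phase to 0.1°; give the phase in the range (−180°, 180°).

At s = jω = j2:
quadratic: (j2)² + 26.4·j2 + 400 = 396 + j52.8 → |·| ≈ 399.5, ∠ ≈ 7.59°
|T| = 2000 / 399.5 ≈ 5.0063
Gain = 20 log₁₀(5.0063) ≈ 13.99 dB
∠T = 0.00° − 7.59° = -7.59°

14.0 dB, -7.6°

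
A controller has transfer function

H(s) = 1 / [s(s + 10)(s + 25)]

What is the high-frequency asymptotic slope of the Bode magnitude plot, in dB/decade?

Each pole contributes −20 dB/decade at high frequency; each zero contributes +20 dB/decade.
Net: 0 zero(s) − 3 pole(s) → -60 dB/decade.

-60 dB/decade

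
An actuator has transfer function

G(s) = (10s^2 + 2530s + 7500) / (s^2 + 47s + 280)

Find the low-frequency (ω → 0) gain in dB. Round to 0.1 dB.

G(0) = 7500 / 280 ≈ 26.786
20 log₁₀(26.786) ≈ 28.56 dB

28.6 dB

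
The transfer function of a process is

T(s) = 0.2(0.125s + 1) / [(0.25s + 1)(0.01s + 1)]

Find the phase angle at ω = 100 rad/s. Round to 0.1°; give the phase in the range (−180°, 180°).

At ω = 100 rad/s:
zero (1 + j100·0.125) = 1 + j12.5 → |·| ≈ 12.54, ∠ ≈ 85.43°
pole (1 + j100·0.25) = 1 + j25 → |·| ≈ 25.02, ∠ ≈ 87.71°
pole (1 + j100·0.01) = 1 + j1 → |·| ≈ 1.4142, ∠ ≈ 45.00°
∠T = (85.43°) − (87.71° + 45.00°) = -47.28°

-47.3°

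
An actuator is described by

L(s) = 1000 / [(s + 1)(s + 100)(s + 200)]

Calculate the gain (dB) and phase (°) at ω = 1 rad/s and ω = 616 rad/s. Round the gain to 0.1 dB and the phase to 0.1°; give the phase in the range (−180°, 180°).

At s = jω = j1:
pole (s+1): 1 + j1 → |·| = √(1²+1²) = √2 ≈ 1.4142, ∠ = arctan(1/1) ≈ 45.00°
pole (s+100): 100 + j1 → |·| = √(100²+1²) = √10001 ≈ 100, ∠ = arctan(1/100) ≈ 0.57°
pole (s+200): 200 + j1 → |·| = √(200²+1²) = √40001 ≈ 200, ∠ = arctan(1/200) ≈ 0.29°
|L| = 1000 / 28284 ≈ 0.035356
Gain = 20 log₁₀(0.035356) ≈ -29.03 dB
∠L = 0.00° − 45.86° = -45.86°

At s = jω = j616:
pole (s+1): 1 + j616 → |·| = √(1²+616²) = √379457 ≈ 616, ∠ = arctan(616/1) ≈ 89.91°
pole (s+100): 100 + j616 → |·| = √(100²+616²) = √389456 ≈ 624.06, ∠ = arctan(616/100) ≈ 80.78°
pole (s+200): 200 + j616 → |·| = √(200²+616²) = √419456 ≈ 647.65, ∠ = arctan(616/200) ≈ 72.01°
|L| = 1000 / 2.4897e+08 ≈ 4.0165e-06
Gain = 20 log₁₀(4.0165e-06) ≈ -107.92 dB
∠L = 0.00° − 242.70° = -242.70° ≡ 117.30° (principal value)

ω = 1: -29.0 dB, -45.9°; ω = 616: -107.9 dB, 117.3°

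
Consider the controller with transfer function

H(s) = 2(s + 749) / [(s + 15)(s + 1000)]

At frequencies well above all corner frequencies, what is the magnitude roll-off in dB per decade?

Each pole contributes −20 dB/decade at high frequency; each zero contributes +20 dB/decade.
Net: 1 zero(s) − 2 pole(s) → -20 dB/decade.

-20 dB/decade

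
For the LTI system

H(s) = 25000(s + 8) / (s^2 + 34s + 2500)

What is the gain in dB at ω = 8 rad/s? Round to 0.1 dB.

At s = jω = j8:
zero (s+8): 8 + j8 → |·| = √(8²+8²) = √128 ≈ 11.314, ∠ = arctan(8/8) ≈ 45.00°
quadratic: (j8)² + 34·j8 + 2500 = 2436 + j272 → |·| ≈ 2451.1, ∠ ≈ 6.37°
|H| = 25000 · 11.314 / 2451.1 ≈ 115.4
Gain = 20 log₁₀(115.4) ≈ 41.24 dB

41.2 dB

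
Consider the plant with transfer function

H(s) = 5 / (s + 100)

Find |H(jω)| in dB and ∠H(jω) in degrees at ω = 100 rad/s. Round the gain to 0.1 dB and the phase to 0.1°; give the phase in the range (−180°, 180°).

-29.0 dB, -45.0°

At s = jω = j100:
pole (s+100): 100 + j100 → |·| = √(100²+100²) = √20000 ≈ 141.42, ∠ = arctan(100/100) ≈ 45.00°
|H| = 5 / 141.42 ≈ 0.035356
Gain = 20 log₁₀(0.035356) ≈ -29.03 dB
∠H = 0.00° − 45.00° = -45.00°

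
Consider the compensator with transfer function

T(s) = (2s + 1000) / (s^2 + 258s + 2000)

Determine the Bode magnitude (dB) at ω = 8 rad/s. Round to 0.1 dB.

Substitute s = j8:
Numerator: 2(j8) + 1000 = 1000 + j16
Denominator: (j8)^2 + 258(j8) + 2000 = 1936 + j2064
|N| = √(1000² + 16²) ≈ 1000.1, ∠N ≈ 0.92°
|D| = √(1936² + 2064²) ≈ 2829.9, ∠D ≈ 46.83°
|T| = 1000.1 / 2829.9 ≈ 0.3534
Gain = 20 log₁₀(0.3534) ≈ -9.03 dB

-9.0 dB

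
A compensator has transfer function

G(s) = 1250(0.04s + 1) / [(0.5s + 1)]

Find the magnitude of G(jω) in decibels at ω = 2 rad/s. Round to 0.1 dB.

59.0 dB

At ω = 2 rad/s:
zero (1 + j2·0.04) = 1 + j0.08 → |·| ≈ 1.0032, ∠ ≈ 4.57°
pole (1 + j2·0.5) = 1 + j1 → |·| ≈ 1.4142, ∠ ≈ 45.00°
|G| = 1250 · 1.0032 / (1.4142) ≈ 886.72
Gain = 20 log₁₀(886.72) ≈ 58.96 dB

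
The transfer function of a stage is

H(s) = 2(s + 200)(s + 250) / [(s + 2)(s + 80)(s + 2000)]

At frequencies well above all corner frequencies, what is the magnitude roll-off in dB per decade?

Each pole contributes −20 dB/decade at high frequency; each zero contributes +20 dB/decade.
Net: 2 zero(s) − 3 pole(s) → -20 dB/decade.

-20 dB/decade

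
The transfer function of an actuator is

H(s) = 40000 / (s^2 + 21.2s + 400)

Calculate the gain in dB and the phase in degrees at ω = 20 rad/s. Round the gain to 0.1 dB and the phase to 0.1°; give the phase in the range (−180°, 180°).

39.5 dB, -90.0°

At s = jω = j20:
quadratic: (j20)² + 21.2·j20 + 400 = 0 + j424 → |·| ≈ 424, ∠ ≈ 90.00°
|H| = 40000 / 424 ≈ 94.34
Gain = 20 log₁₀(94.34) ≈ 39.49 dB
∠H = 0.00° − 90.00° = -90.00°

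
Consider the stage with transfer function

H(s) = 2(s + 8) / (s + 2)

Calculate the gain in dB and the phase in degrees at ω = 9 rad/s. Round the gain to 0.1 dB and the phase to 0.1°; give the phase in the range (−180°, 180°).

At s = jω = j9:
zero (s+8): 8 + j9 → |·| = √(8²+9²) = √145 ≈ 12.042, ∠ = arctan(9/8) ≈ 48.37°
pole (s+2): 2 + j9 → |·| = √(2²+9²) = √85 ≈ 9.2195, ∠ = arctan(9/2) ≈ 77.47°
|H| = 2 · 12.042 / 9.2195 ≈ 2.6123
Gain = 20 log₁₀(2.6123) ≈ 8.34 dB
∠H = 48.37° − 77.47° = -29.10°

8.3 dB, -29.1°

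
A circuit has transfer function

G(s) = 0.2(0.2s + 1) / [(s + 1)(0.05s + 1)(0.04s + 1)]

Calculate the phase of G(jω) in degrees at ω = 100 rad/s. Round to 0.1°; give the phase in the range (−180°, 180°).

At ω = 100 rad/s:
zero (1 + j100·0.2) = 1 + j20 → |·| ≈ 20.025, ∠ ≈ 87.14°
pole (1 + j100·1) = 1 + j100 → |·| ≈ 100, ∠ ≈ 89.43°
pole (1 + j100·0.05) = 1 + j5 → |·| ≈ 5.099, ∠ ≈ 78.69°
pole (1 + j100·0.04) = 1 + j4 → |·| ≈ 4.1231, ∠ ≈ 75.96°
∠G = (87.14°) − (89.43° + 78.69° + 75.96°) = -156.94°

-156.9°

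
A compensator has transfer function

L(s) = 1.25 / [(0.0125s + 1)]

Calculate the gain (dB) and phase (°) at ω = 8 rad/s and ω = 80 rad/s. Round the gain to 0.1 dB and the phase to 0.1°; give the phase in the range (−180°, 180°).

ω = 8: 1.9 dB, -5.7°; ω = 80: -1.1 dB, -45.0°

At ω = 8 rad/s:
pole (1 + j8·0.0125) = 1 + j0.1 → |·| ≈ 1.005, ∠ ≈ 5.71°
|L| = 1.25 · 1 / (1.005) ≈ 1.2438
Gain = 20 log₁₀(1.2438) ≈ 1.90 dB
∠L = (0°) − (5.71°) = -5.71°

At ω = 80 rad/s:
pole (1 + j80·0.0125) = 1 + j1 → |·| ≈ 1.4142, ∠ ≈ 45.00°
|L| = 1.25 · 1 / (1.4142) ≈ 0.88389
Gain = 20 log₁₀(0.88389) ≈ -1.07 dB
∠L = (0°) − (45.00°) = -45.00°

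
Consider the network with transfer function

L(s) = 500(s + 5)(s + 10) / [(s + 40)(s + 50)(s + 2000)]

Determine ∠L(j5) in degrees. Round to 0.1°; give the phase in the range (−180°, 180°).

58.6°

At s = jω = j5:
zero (s+5): 5 + j5 → |·| = √(5²+5²) = √50 ≈ 7.0711, ∠ = arctan(5/5) ≈ 45.00°
zero (s+10): 10 + j5 → |·| = √(10²+5²) = √125 ≈ 11.18, ∠ = arctan(5/10) ≈ 26.57°
pole (s+40): 40 + j5 → |·| = √(40²+5²) = √1625 ≈ 40.311, ∠ = arctan(5/40) ≈ 7.13°
pole (s+50): 50 + j5 → |·| = √(50²+5²) = √2525 ≈ 50.249, ∠ = arctan(5/50) ≈ 5.71°
pole (s+2000): 2000 + j5 → |·| = √(2000²+5²) = √4000025 ≈ 2000, ∠ = arctan(5/2000) ≈ 0.14°
∠L = 71.57° − 12.98° = 58.59°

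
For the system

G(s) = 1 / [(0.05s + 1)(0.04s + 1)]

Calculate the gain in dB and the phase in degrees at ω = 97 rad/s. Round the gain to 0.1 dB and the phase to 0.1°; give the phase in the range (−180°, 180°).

At ω = 97 rad/s:
pole (1 + j97·0.05) = 1 + j4.85 → |·| ≈ 4.952, ∠ ≈ 78.35°
pole (1 + j97·0.04) = 1 + j3.88 → |·| ≈ 4.0068, ∠ ≈ 75.55°
|G| = 1 · 1 / (4.952 · 4.0068) ≈ 0.050399
Gain = 20 log₁₀(0.050399) ≈ -25.95 dB
∠G = (0°) − (78.35° + 75.55°) = -153.90°

-26.0 dB, -153.9°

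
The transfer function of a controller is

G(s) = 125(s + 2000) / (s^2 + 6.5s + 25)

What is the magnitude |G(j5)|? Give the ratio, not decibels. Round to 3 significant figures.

7.69e+03

At s = jω = j5:
zero (s+2000): 2000 + j5 → |·| = √(2000²+5²) = √4000025 ≈ 2000, ∠ = arctan(5/2000) ≈ 0.14°
quadratic: (j5)² + 6.5·j5 + 25 = 0 + j32.5 → |·| ≈ 32.5, ∠ ≈ 90.00°
|G| = 125 · 2000 / 32.5 ≈ 7692.3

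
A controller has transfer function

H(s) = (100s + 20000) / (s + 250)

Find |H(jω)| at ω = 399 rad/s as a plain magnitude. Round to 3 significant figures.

Substitute s = j399:
Numerator: 100(j399) + 20000 = 20000 + j39900
Denominator: (j399) + 250 = 250 + j399
|N| = √(20000² + 39900²) ≈ 44632, ∠N ≈ 63.38°
|D| = √(250² + 399²) ≈ 470.85, ∠D ≈ 57.93°
|H| = 44632 / 470.85 ≈ 94.79

94.8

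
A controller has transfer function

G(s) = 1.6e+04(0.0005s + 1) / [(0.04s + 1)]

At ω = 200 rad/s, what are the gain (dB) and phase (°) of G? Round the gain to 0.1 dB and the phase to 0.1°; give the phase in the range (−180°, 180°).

66.0 dB, -77.2°

At ω = 200 rad/s:
zero (1 + j200·0.0005) = 1 + j0.1 → |·| ≈ 1.005, ∠ ≈ 5.71°
pole (1 + j200·0.04) = 1 + j8 → |·| ≈ 8.0623, ∠ ≈ 82.87°
|G| = 1.6e+04 · 1.005 / (8.0623) ≈ 1994.5
Gain = 20 log₁₀(1994.5) ≈ 66.00 dB
∠G = (5.71°) − (82.87°) = -77.16°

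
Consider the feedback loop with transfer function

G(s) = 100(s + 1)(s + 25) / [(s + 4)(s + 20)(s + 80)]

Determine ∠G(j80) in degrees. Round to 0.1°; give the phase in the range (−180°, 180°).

-46.2°

At s = jω = j80:
zero (s+1): 1 + j80 → |·| = √(1²+80²) = √6401 ≈ 80.006, ∠ = arctan(80/1) ≈ 89.28°
zero (s+25): 25 + j80 → |·| = √(25²+80²) = √7025 ≈ 83.815, ∠ = arctan(80/25) ≈ 72.65°
pole (s+4): 4 + j80 → |·| = √(4²+80²) = √6416 ≈ 80.1, ∠ = arctan(80/4) ≈ 87.14°
pole (s+20): 20 + j80 → |·| = √(20²+80²) = √6800 ≈ 82.462, ∠ = arctan(80/20) ≈ 75.96°
pole (s+80): 80 + j80 → |·| = √(80²+80²) = √12800 ≈ 113.14, ∠ = arctan(80/80) ≈ 45.00°
∠G = 161.93° − 208.10° = -46.17°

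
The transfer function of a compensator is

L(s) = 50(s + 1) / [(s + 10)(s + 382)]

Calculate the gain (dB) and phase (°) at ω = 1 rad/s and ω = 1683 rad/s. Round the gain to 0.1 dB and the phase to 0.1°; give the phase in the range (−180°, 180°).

At s = jω = j1:
zero (s+1): 1 + j1 → |·| = √(1²+1²) = √2 ≈ 1.4142, ∠ = arctan(1/1) ≈ 45.00°
pole (s+10): 10 + j1 → |·| = √(10²+1²) = √101 ≈ 10.05, ∠ = arctan(1/10) ≈ 5.71°
pole (s+382): 382 + j1 → |·| = √(382²+1²) = √145925 ≈ 382, ∠ = arctan(1/382) ≈ 0.15°
|L| = 50 · 1.4142 / 3839.1 ≈ 0.018418
Gain = 20 log₁₀(0.018418) ≈ -34.70 dB
∠L = 45.00° − 5.86° = 39.14°

At s = jω = j1683:
zero (s+1): 1 + j1683 → |·| = √(1²+1683²) = √2832490 ≈ 1683, ∠ = arctan(1683/1) ≈ 89.97°
pole (s+10): 10 + j1683 → |·| = √(10²+1683²) = √2832589 ≈ 1683, ∠ = arctan(1683/10) ≈ 89.66°
pole (s+382): 382 + j1683 → |·| = √(382²+1683²) = √2978413 ≈ 1725.8, ∠ = arctan(1683/382) ≈ 77.21°
|L| = 50 · 1683 / 2.9045e+06 ≈ 0.028972
Gain = 20 log₁₀(0.028972) ≈ -30.76 dB
∠L = 89.97° − 166.87° = -76.90°

ω = 1: -34.7 dB, 39.1°; ω = 1683: -30.8 dB, -76.9°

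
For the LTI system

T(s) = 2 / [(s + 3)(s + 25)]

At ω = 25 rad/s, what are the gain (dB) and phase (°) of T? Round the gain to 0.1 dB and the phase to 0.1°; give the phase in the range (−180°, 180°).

At s = jω = j25:
pole (s+3): 3 + j25 → |·| = √(3²+25²) = √634 ≈ 25.179, ∠ = arctan(25/3) ≈ 83.16°
pole (s+25): 25 + j25 → |·| = √(25²+25²) = √1250 ≈ 35.355, ∠ = arctan(25/25) ≈ 45.00°
|T| = 2 / 890.2 ≈ 0.0022467
Gain = 20 log₁₀(0.0022467) ≈ -52.97 dB
∠T = 0.00° − 128.16° = -128.16°

-53.0 dB, -128.2°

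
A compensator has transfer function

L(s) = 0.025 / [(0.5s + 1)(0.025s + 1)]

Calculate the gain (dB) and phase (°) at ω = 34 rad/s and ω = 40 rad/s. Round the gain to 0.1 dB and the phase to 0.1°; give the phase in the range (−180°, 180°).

ω = 34: -59.0 dB, -127.0°; ω = 40: -61.1 dB, -132.1°

At ω = 34 rad/s:
pole (1 + j34·0.5) = 1 + j17 → |·| ≈ 17.029, ∠ ≈ 86.63°
pole (1 + j34·0.025) = 1 + j0.85 → |·| ≈ 1.3124, ∠ ≈ 40.36°
|L| = 0.025 · 1 / (17.029 · 1.3124) ≈ 0.0011186
Gain = 20 log₁₀(0.0011186) ≈ -59.03 dB
∠L = (0°) − (86.63° + 40.36°) = -126.99°

At ω = 40 rad/s:
pole (1 + j40·0.5) = 1 + j20 → |·| ≈ 20.025, ∠ ≈ 87.14°
pole (1 + j40·0.025) = 1 + j1 → |·| ≈ 1.4142, ∠ ≈ 45.00°
|L| = 0.025 · 1 / (20.025 · 1.4142) ≈ 0.00088279
Gain = 20 log₁₀(0.00088279) ≈ -61.08 dB
∠L = (0°) − (87.14° + 45.00°) = -132.14°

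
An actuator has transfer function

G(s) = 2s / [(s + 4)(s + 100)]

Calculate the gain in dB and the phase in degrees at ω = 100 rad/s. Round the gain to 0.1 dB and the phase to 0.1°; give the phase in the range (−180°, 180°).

-37.0 dB, -42.7°

At s = jω = j100:
zero at origin: s = j100 → |·| = 100, ∠ = 90.00°
pole (s+4): 4 + j100 → |·| = √(4²+100²) = √10016 ≈ 100.08, ∠ = arctan(100/4) ≈ 87.71°
pole (s+100): 100 + j100 → |·| = √(100²+100²) = √20000 ≈ 141.42, ∠ = arctan(100/100) ≈ 45.00°
|G| = 2 · 100 / 14153 ≈ 0.014131
Gain = 20 log₁₀(0.014131) ≈ -37.00 dB
∠G = 90.00° − 132.71° = -42.71°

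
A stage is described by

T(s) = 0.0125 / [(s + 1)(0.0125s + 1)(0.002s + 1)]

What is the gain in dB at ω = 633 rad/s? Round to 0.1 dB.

-116.3 dB

At ω = 633 rad/s:
pole (1 + j633·1) = 1 + j633 → |·| ≈ 633, ∠ ≈ 89.91°
pole (1 + j633·0.0125) = 1 + j7.9125 → |·| ≈ 7.9754, ∠ ≈ 82.80°
pole (1 + j633·0.002) = 1 + j1.266 → |·| ≈ 1.6133, ∠ ≈ 51.70°
|T| = 0.0125 · 1 / (633 · 7.9754 · 1.6133) ≈ 1.5348e-06
Gain = 20 log₁₀(1.5348e-06) ≈ -116.28 dB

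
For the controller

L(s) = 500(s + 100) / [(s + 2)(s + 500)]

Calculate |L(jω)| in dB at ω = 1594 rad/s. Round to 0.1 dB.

At s = jω = j1594:
zero (s+100): 100 + j1594 → |·| = √(100²+1594²) = √2550836 ≈ 1597.1, ∠ = arctan(1594/100) ≈ 86.41°
pole (s+2): 2 + j1594 → |·| = √(2²+1594²) = √2540840 ≈ 1594, ∠ = arctan(1594/2) ≈ 89.93°
pole (s+500): 500 + j1594 → |·| = √(500²+1594²) = √2790836 ≈ 1670.6, ∠ = arctan(1594/500) ≈ 72.58°
|L| = 500 · 1597.1 / 2.6629e+06 ≈ 0.29988
Gain = 20 log₁₀(0.29988) ≈ -10.46 dB

-10.5 dB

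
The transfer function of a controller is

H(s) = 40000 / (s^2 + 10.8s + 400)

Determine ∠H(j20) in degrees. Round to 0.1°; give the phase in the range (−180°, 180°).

At s = jω = j20:
quadratic: (j20)² + 10.8·j20 + 400 = 0 + j216 → |·| ≈ 216, ∠ ≈ 90.00°
∠H = 0.00° − 90.00° = -90.00°

-90.0°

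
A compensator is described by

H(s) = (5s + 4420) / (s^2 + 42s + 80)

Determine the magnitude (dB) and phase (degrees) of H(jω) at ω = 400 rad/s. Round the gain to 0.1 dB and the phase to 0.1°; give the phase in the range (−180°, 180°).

-30.4 dB, -149.7°

Substitute s = j400:
Numerator: 5(j400) + 4420 = 4420 + j2000
Denominator: (j400)^2 + 42(j400) + 80 = -159920 + j16800
|N| = √(4420² + 2000²) ≈ 4851.4, ∠N ≈ 24.35°
|D| = √(159920² + 16800²) ≈ 1.608e+05, ∠D ≈ 174.00°
|H| = 4851.4 / 1.608e+05 ≈ 0.03017
Gain = 20 log₁₀(0.03017) ≈ -30.41 dB
∠H = 24.35° − 174.00° = -149.65°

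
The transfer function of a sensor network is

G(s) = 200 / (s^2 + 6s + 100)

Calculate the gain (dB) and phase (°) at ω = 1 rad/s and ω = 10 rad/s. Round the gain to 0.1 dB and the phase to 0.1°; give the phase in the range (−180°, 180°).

ω = 1: 6.1 dB, -3.5°; ω = 10: 10.5 dB, -90.0°

At s = jω = j1:
quadratic: (j1)² + 6·j1 + 100 = 99 + j6 → |·| ≈ 99.182, ∠ ≈ 3.47°
|G| = 200 / 99.182 ≈ 2.0165
Gain = 20 log₁₀(2.0165) ≈ 6.09 dB
∠G = 0.00° − 3.47° = -3.47°

At s = jω = j10:
quadratic: (j10)² + 6·j10 + 100 = 0 + j60 → |·| ≈ 60, ∠ ≈ 90.00°
|G| = 200 / 60 ≈ 3.3333
Gain = 20 log₁₀(3.3333) ≈ 10.46 dB
∠G = 0.00° − 90.00° = -90.00°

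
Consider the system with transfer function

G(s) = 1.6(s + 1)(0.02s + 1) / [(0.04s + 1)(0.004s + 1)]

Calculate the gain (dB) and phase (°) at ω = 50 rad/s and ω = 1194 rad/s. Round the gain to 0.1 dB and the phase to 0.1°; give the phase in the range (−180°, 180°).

At ω = 50 rad/s:
zero (1 + j50·1) = 1 + j50 → |·| ≈ 50.01, ∠ ≈ 88.85°
zero (1 + j50·0.02) = 1 + j1 → |·| ≈ 1.4142, ∠ ≈ 45.00°
pole (1 + j50·0.04) = 1 + j2 → |·| ≈ 2.2361, ∠ ≈ 63.43°
pole (1 + j50·0.004) = 1 + j0.2 → |·| ≈ 1.0198, ∠ ≈ 11.31°
|G| = 1.6 · 50.01 · 1.4142 / (2.2361 · 1.0198) ≈ 49.623
Gain = 20 log₁₀(49.623) ≈ 33.91 dB
∠G = (88.85° + 45.00°) − (63.43° + 11.31°) = 59.11°

At ω = 1194 rad/s:
zero (1 + j1194·1) = 1 + j1194 → |·| ≈ 1194, ∠ ≈ 89.95°
zero (1 + j1194·0.02) = 1 + j23.88 → |·| ≈ 23.901, ∠ ≈ 87.60°
pole (1 + j1194·0.04) = 1 + j47.76 → |·| ≈ 47.77, ∠ ≈ 88.80°
pole (1 + j1194·0.004) = 1 + j4.776 → |·| ≈ 4.8796, ∠ ≈ 78.17°
|G| = 1.6 · 1194 · 23.901 / (47.77 · 4.8796) ≈ 195.88
Gain = 20 log₁₀(195.88) ≈ 45.84 dB
∠G = (89.95° + 87.60°) − (88.80° + 78.17°) = 10.58°

ω = 50: 33.9 dB, 59.1°; ω = 1194: 45.8 dB, 10.6°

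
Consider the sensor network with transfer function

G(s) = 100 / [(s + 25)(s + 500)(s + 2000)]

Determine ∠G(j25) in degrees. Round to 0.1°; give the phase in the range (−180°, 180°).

-48.6°

At s = jω = j25:
pole (s+25): 25 + j25 → |·| = √(25²+25²) = √1250 ≈ 35.355, ∠ = arctan(25/25) ≈ 45.00°
pole (s+500): 500 + j25 → |·| = √(500²+25²) = √250625 ≈ 500.62, ∠ = arctan(25/500) ≈ 2.86°
pole (s+2000): 2000 + j25 → |·| = √(2000²+25²) = √4000625 ≈ 2000.2, ∠ = arctan(25/2000) ≈ 0.72°
∠G = 0.00° − 48.58° = -48.58°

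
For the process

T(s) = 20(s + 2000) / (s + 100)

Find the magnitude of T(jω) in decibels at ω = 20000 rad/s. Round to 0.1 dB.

At s = jω = j20000:
zero (s+2000): 2000 + j20000 → |·| = √(2000²+20000²) = √404000000 ≈ 20100, ∠ = arctan(20000/2000) ≈ 84.29°
pole (s+100): 100 + j20000 → |·| = √(100²+20000²) = √400010000 ≈ 20000, ∠ = arctan(20000/100) ≈ 89.71°
|T| = 20 · 20100 / 20000 ≈ 20.1
Gain = 20 log₁₀(20.1) ≈ 26.06 dB

26.1 dB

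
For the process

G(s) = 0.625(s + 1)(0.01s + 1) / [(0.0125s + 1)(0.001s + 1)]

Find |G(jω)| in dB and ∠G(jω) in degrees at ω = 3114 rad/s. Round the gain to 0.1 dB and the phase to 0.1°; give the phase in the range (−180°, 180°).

53.6 dB, 17.4°

At ω = 3114 rad/s:
zero (1 + j3114·1) = 1 + j3114 → |·| ≈ 3114, ∠ ≈ 89.98°
zero (1 + j3114·0.01) = 1 + j31.14 → |·| ≈ 31.156, ∠ ≈ 88.16°
pole (1 + j3114·0.0125) = 1 + j38.925 → |·| ≈ 38.938, ∠ ≈ 88.53°
pole (1 + j3114·0.001) = 1 + j3.114 → |·| ≈ 3.2706, ∠ ≈ 72.20°
|G| = 0.625 · 3114 · 31.156 / (38.938 · 3.2706) ≈ 476.15
Gain = 20 log₁₀(476.15) ≈ 53.55 dB
∠G = (89.98° + 88.16°) − (88.53° + 72.20°) = 17.41°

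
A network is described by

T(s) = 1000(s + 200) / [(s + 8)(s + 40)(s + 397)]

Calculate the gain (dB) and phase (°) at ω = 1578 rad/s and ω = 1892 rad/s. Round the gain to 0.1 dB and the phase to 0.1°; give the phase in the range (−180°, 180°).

At s = jω = j1578:
zero (s+200): 200 + j1578 → |·| = √(200²+1578²) = √2530084 ≈ 1590.6, ∠ = arctan(1578/200) ≈ 82.78°
pole (s+8): 8 + j1578 → |·| = √(8²+1578²) = √2490148 ≈ 1578, ∠ = arctan(1578/8) ≈ 89.71°
pole (s+40): 40 + j1578 → |·| = √(40²+1578²) = √2491684 ≈ 1578.5, ∠ = arctan(1578/40) ≈ 88.55°
pole (s+397): 397 + j1578 → |·| = √(397²+1578²) = √2647693 ≈ 1627.2, ∠ = arctan(1578/397) ≈ 75.88°
|T| = 1000 · 1590.6 / 4.0531e+09 ≈ 0.00039244
Gain = 20 log₁₀(0.00039244) ≈ -68.12 dB
∠T = 82.78° − 254.14° = -171.36°

At s = jω = j1892:
zero (s+200): 200 + j1892 → |·| = √(200²+1892²) = √3619664 ≈ 1902.5, ∠ = arctan(1892/200) ≈ 83.97°
pole (s+8): 8 + j1892 → |·| = √(8²+1892²) = √3579728 ≈ 1892, ∠ = arctan(1892/8) ≈ 89.76°
pole (s+40): 40 + j1892 → |·| = √(40²+1892²) = √3581264 ≈ 1892.4, ∠ = arctan(1892/40) ≈ 88.79°
pole (s+397): 397 + j1892 → |·| = √(397²+1892²) = √3737273 ≈ 1933.2, ∠ = arctan(1892/397) ≈ 78.15°
|T| = 1000 · 1902.5 / 6.9217e+09 ≈ 0.00027486
Gain = 20 log₁₀(0.00027486) ≈ -71.22 dB
∠T = 83.97° − 256.70° = -172.73°

ω = 1578: -68.1 dB, -171.4°; ω = 1892: -71.2 dB, -172.7°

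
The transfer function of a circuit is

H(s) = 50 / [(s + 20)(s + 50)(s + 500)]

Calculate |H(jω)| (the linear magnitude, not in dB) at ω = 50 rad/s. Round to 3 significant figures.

At s = jω = j50:
pole (s+20): 20 + j50 → |·| = √(20²+50²) = √2900 ≈ 53.852, ∠ = arctan(50/20) ≈ 68.20°
pole (s+50): 50 + j50 → |·| = √(50²+50²) = √5000 ≈ 70.711, ∠ = arctan(50/50) ≈ 45.00°
pole (s+500): 500 + j50 → |·| = √(500²+50²) = √252500 ≈ 502.49, ∠ = arctan(50/500) ≈ 5.71°
|H| = 50 / 1.9134e+06 ≈ 2.6131e-05

2.61e-05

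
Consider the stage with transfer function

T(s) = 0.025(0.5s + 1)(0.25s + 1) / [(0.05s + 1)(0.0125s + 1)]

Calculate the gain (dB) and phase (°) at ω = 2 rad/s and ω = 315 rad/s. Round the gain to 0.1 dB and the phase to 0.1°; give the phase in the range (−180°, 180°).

At ω = 2 rad/s:
zero (1 + j2·0.5) = 1 + j1 → |·| ≈ 1.4142, ∠ ≈ 45.00°
zero (1 + j2·0.25) = 1 + j0.5 → |·| ≈ 1.118, ∠ ≈ 26.57°
pole (1 + j2·0.05) = 1 + j0.1 → |·| ≈ 1.005, ∠ ≈ 5.71°
pole (1 + j2·0.0125) = 1 + j0.025 → |·| ≈ 1.0003, ∠ ≈ 1.43°
|T| = 0.025 · 1.4142 · 1.118 / (1.005 · 1.0003) ≈ 0.039318
Gain = 20 log₁₀(0.039318) ≈ -28.11 dB
∠T = (45.00° + 26.57°) − (5.71° + 1.43°) = 64.43°

At ω = 315 rad/s:
zero (1 + j315·0.5) = 1 + j157.5 → |·| ≈ 157.5, ∠ ≈ 89.64°
zero (1 + j315·0.25) = 1 + j78.75 → |·| ≈ 78.756, ∠ ≈ 89.27°
pole (1 + j315·0.05) = 1 + j15.75 → |·| ≈ 15.782, ∠ ≈ 86.37°
pole (1 + j315·0.0125) = 1 + j3.9375 → |·| ≈ 4.0625, ∠ ≈ 75.75°
|T| = 0.025 · 157.5 · 78.756 / (15.782 · 4.0625) ≈ 4.8367
Gain = 20 log₁₀(4.8367) ≈ 13.69 dB
∠T = (89.64° + 89.27°) − (86.37° + 75.75°) = 16.79°

ω = 2: -28.1 dB, 64.4°; ω = 315: 13.7 dB, 16.8°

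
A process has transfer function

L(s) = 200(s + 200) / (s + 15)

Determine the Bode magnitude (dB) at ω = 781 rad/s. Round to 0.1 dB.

46.3 dB

At s = jω = j781:
zero (s+200): 200 + j781 → |·| = √(200²+781²) = √649961 ≈ 806.2, ∠ = arctan(781/200) ≈ 75.64°
pole (s+15): 15 + j781 → |·| = √(15²+781²) = √610186 ≈ 781.14, ∠ = arctan(781/15) ≈ 88.90°
|L| = 200 · 806.2 / 781.14 ≈ 206.42
Gain = 20 log₁₀(206.42) ≈ 46.30 dB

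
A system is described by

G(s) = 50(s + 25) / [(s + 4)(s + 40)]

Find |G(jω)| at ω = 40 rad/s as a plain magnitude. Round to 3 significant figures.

At s = jω = j40:
zero (s+25): 25 + j40 → |·| = √(25²+40²) = √2225 ≈ 47.17, ∠ = arctan(40/25) ≈ 57.99°
pole (s+4): 4 + j40 → |·| = √(4²+40²) = √1616 ≈ 40.2, ∠ = arctan(40/4) ≈ 84.29°
pole (s+40): 40 + j40 → |·| = √(40²+40²) = √3200 ≈ 56.569, ∠ = arctan(40/40) ≈ 45.00°
|G| = 50 · 47.17 / 2274.1 ≈ 1.0371

1.04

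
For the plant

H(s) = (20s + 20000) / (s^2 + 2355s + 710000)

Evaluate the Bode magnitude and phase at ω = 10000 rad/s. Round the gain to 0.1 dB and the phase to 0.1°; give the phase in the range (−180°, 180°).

Substitute s = j10000:
Numerator: 20(j10000) + 20000 = 20000 + j200000
Denominator: (j10000)^2 + 2355(j10000) + 710000 = -99290000 + j23550000
|N| = √(20000² + 200000²) ≈ 2.01e+05, ∠N ≈ 84.29°
|D| = √(99290000² + 23550000²) ≈ 1.0204e+08, ∠D ≈ 166.66°
|H| = 2.01e+05 / 1.0204e+08 ≈ 0.0019698
Gain = 20 log₁₀(0.0019698) ≈ -54.11 dB
∠H = 84.29° − 166.66° = -82.37°

-54.1 dB, -82.4°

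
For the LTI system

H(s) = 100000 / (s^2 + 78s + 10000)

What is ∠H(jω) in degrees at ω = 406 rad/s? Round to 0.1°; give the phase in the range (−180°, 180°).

At s = jω = j406:
quadratic: (j406)² + 78·j406 + 10000 = -154836 + j31668 → |·| ≈ 1.5804e+05, ∠ ≈ 168.44°
∠H = 0.00° − 168.44° = -168.44°

-168.4°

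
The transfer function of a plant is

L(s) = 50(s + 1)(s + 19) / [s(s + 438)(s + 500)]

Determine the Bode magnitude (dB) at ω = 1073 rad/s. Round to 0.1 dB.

At s = jω = j1073:
zero (s+1): 1 + j1073 → |·| = √(1²+1073²) = √1151330 ≈ 1073, ∠ = arctan(1073/1) ≈ 89.95°
zero (s+19): 19 + j1073 → |·| = √(19²+1073²) = √1151690 ≈ 1073.2, ∠ = arctan(1073/19) ≈ 88.99°
pole (s+438): 438 + j1073 → |·| = √(438²+1073²) = √1343173 ≈ 1159, ∠ = arctan(1073/438) ≈ 67.79°
pole (s+500): 500 + j1073 → |·| = √(500²+1073²) = √1401329 ≈ 1183.8, ∠ = arctan(1073/500) ≈ 65.02°
pole at origin: |s| = 1073, ∠ = 90.00° (in denominator)
|L| = 50 · 1.1515e+06 / 1.4722e+09 ≈ 0.039108
Gain = 20 log₁₀(0.039108) ≈ -28.15 dB

-28.2 dB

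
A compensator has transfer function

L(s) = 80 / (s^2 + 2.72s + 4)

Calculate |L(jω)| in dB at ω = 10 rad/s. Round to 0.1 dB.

-1.9 dB

At s = jω = j10:
quadratic: (j10)² + 2.72·j10 + 4 = -96 + j27.2 → |·| ≈ 99.779, ∠ ≈ 164.18°
|L| = 80 / 99.779 ≈ 0.80177
Gain = 20 log₁₀(0.80177) ≈ -1.92 dB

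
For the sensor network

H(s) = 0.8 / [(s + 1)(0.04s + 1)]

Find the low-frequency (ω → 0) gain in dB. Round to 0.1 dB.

H(0) = 0.8 · 1 / 1 = 0.8
20 log₁₀(0.8) ≈ -1.94 dB

-1.9 dB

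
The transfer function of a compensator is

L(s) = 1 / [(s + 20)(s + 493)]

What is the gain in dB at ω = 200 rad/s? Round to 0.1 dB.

At s = jω = j200:
pole (s+20): 20 + j200 → |·| = √(20²+200²) = √40400 ≈ 201, ∠ = arctan(200/20) ≈ 84.29°
pole (s+493): 493 + j200 → |·| = √(493²+200²) = √283049 ≈ 532.02, ∠ = arctan(200/493) ≈ 22.08°
|L| = 1 / 1.0694e+05 ≈ 9.351e-06
Gain = 20 log₁₀(9.351e-06) ≈ -100.58 dB

-100.6 dB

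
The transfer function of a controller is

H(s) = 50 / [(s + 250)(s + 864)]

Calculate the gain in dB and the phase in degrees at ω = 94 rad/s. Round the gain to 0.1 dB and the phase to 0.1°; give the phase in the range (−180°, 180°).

-73.3 dB, -26.8°

At s = jω = j94:
pole (s+250): 250 + j94 → |·| = √(250²+94²) = √71336 ≈ 267.09, ∠ = arctan(94/250) ≈ 20.61°
pole (s+864): 864 + j94 → |·| = √(864²+94²) = √755332 ≈ 869.1, ∠ = arctan(94/864) ≈ 6.21°
|H| = 50 / 2.3213e+05 ≈ 0.0002154
Gain = 20 log₁₀(0.0002154) ≈ -73.34 dB
∠H = 0.00° − 26.82° = -26.82°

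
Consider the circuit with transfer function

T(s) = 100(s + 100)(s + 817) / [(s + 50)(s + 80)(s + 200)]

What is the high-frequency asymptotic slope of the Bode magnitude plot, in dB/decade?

Each pole contributes −20 dB/decade at high frequency; each zero contributes +20 dB/decade.
Net: 2 zero(s) − 3 pole(s) → -20 dB/decade.

-20 dB/decade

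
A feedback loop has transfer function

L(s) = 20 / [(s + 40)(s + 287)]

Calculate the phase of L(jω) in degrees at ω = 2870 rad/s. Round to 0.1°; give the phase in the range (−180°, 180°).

At s = jω = j2870:
pole (s+40): 40 + j2870 → |·| = √(40²+2870²) = √8238500 ≈ 2870.3, ∠ = arctan(2870/40) ≈ 89.20°
pole (s+287): 287 + j2870 → |·| = √(287²+2870²) = √8319269 ≈ 2884.3, ∠ = arctan(2870/287) ≈ 84.29°
∠L = 0.00° − 173.49° = -173.49°

-173.5°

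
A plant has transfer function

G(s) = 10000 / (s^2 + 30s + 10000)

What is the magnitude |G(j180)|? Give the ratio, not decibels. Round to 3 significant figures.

0.434

At s = jω = j180:
quadratic: (j180)² + 30·j180 + 10000 = -22400 + j5400 → |·| ≈ 23042, ∠ ≈ 166.45°
|G| = 10000 / 23042 ≈ 0.43399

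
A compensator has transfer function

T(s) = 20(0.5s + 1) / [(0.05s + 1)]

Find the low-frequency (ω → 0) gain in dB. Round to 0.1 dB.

26.0 dB

T(0) = 20 · 1 / 1 = 20
20 log₁₀(20) ≈ 26.02 dB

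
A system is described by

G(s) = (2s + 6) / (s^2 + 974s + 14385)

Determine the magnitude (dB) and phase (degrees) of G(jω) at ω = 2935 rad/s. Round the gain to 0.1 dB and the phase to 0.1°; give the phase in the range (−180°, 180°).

Substitute s = j2935:
Numerator: 2(j2935) + 6 = 6 + j5870
Denominator: (j2935)^2 + 974(j2935) + 14385 = -8599840 + j2858690
|N| = √(6² + 5870²) ≈ 5870, ∠N ≈ 89.94°
|D| = √(8599840² + 2858690²) ≈ 9.0625e+06, ∠D ≈ 161.61°
|G| = 5870 / 9.0625e+06 ≈ 0.00064772
Gain = 20 log₁₀(0.00064772) ≈ -63.77 dB
∠G = 89.94° − 161.61° = -71.67°

-63.8 dB, -71.7°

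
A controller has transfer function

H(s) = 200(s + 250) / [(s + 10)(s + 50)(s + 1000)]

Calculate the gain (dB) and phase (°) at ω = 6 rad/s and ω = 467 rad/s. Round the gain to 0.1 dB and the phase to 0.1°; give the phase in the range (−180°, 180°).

At s = jω = j6:
zero (s+250): 250 + j6 → |·| = √(250²+6²) = √62536 ≈ 250.07, ∠ = arctan(6/250) ≈ 1.37°
pole (s+10): 10 + j6 → |·| = √(10²+6²) = √136 ≈ 11.662, ∠ = arctan(6/10) ≈ 30.96°
pole (s+50): 50 + j6 → |·| = √(50²+6²) = √2536 ≈ 50.359, ∠ = arctan(6/50) ≈ 6.84°
pole (s+1000): 1000 + j6 → |·| = √(1000²+6²) = √1000036 ≈ 1000, ∠ = arctan(6/1000) ≈ 0.34°
|H| = 200 · 250.07 / 5.8729e+05 ≈ 0.085161
Gain = 20 log₁₀(0.085161) ≈ -21.40 dB
∠H = 1.37° − 38.14° = -36.77°

At s = jω = j467:
zero (s+250): 250 + j467 → |·| = √(250²+467²) = √280589 ≈ 529.71, ∠ = arctan(467/250) ≈ 61.84°
pole (s+10): 10 + j467 → |·| = √(10²+467²) = √218189 ≈ 467.11, ∠ = arctan(467/10) ≈ 88.77°
pole (s+50): 50 + j467 → |·| = √(50²+467²) = √220589 ≈ 469.67, ∠ = arctan(467/50) ≈ 83.89°
pole (s+1000): 1000 + j467 → |·| = √(1000²+467²) = √1218089 ≈ 1103.7, ∠ = arctan(467/1000) ≈ 25.03°
|H| = 200 · 529.71 / 2.4214e+08 ≈ 0.00043752
Gain = 20 log₁₀(0.00043752) ≈ -67.18 dB
∠H = 61.84° − 197.69° = -135.85°

ω = 6: -21.4 dB, -36.8°; ω = 467: -67.2 dB, -135.9°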